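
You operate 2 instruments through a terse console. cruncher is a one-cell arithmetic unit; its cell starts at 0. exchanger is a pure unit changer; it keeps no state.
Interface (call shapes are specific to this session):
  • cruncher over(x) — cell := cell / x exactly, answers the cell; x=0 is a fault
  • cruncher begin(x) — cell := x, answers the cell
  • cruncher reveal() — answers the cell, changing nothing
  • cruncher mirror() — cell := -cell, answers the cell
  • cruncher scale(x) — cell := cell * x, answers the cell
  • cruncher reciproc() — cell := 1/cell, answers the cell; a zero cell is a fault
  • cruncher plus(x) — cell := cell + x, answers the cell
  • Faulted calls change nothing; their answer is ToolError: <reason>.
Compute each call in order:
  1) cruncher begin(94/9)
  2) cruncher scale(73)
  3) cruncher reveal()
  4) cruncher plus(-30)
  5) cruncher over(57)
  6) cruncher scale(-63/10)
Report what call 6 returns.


Answer: -23072/285

Derivation:
> cruncher begin x=94/9
= 94/9
> cruncher scale x=73
= 6862/9
> cruncher reveal
= 6862/9
> cruncher plus x=-30
= 6592/9
> cruncher over x=57
= 6592/513
> cruncher scale x=-63/10
= -23072/285


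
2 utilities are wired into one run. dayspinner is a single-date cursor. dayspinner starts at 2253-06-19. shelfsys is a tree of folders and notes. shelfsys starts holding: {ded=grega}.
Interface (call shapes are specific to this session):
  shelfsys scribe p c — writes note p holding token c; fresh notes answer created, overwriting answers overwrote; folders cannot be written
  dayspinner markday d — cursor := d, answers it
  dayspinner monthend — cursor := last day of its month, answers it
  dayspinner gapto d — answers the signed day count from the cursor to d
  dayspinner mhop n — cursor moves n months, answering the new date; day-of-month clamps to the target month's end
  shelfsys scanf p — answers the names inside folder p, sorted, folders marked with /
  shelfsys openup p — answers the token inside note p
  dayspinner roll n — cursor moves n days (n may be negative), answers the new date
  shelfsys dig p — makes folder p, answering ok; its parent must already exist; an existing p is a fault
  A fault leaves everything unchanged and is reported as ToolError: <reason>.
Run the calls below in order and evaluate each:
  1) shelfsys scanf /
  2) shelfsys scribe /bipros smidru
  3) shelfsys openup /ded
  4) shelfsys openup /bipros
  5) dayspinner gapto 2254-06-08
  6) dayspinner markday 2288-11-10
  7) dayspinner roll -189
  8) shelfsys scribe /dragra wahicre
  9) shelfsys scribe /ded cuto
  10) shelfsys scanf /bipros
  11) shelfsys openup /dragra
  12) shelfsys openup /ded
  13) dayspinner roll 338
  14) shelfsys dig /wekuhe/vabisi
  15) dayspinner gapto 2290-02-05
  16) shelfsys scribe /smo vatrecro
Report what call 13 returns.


% shelfsys scanf p='/'
  [ded]
% shelfsys scribe p='/bipros' c='smidru'
  created
% shelfsys openup p='/ded'
  grega
% shelfsys openup p='/bipros'
  smidru
% dayspinner gapto d='2254-06-08'
  354
% dayspinner markday d='2288-11-10'
  2288-11-10
% dayspinner roll n='-189'
  2288-05-05
% shelfsys scribe p='/dragra' c='wahicre'
  created
% shelfsys scribe p='/ded' c='cuto'
  overwrote
% shelfsys scanf p='/bipros'
  ToolError: not a directory
% shelfsys openup p='/dragra'
  wahicre
% shelfsys openup p='/ded'
  cuto
% dayspinner roll n='338'
  2289-04-08
% shelfsys dig p='/wekuhe/vabisi'
  ToolError: no parent
% dayspinner gapto d='2290-02-05'
  303
% shelfsys scribe p='/smo' c='vatrecro'
  created

Answer: 2289-04-08


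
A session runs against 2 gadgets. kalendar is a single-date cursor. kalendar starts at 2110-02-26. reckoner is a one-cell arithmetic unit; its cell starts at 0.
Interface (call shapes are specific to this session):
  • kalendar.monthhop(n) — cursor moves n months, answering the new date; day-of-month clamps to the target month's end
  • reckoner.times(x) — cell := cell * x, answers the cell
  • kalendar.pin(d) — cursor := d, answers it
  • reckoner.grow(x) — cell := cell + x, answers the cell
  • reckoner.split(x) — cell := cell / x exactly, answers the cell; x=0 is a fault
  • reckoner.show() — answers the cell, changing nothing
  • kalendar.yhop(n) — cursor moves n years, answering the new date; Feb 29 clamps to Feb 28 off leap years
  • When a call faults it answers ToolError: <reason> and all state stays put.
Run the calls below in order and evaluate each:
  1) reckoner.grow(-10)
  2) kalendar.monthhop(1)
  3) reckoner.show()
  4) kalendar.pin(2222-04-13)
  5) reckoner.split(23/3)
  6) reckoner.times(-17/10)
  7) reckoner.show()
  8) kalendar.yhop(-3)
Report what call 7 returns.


// reckoner.grow(-10) == -10
// kalendar.monthhop(1) == 2110-03-26
// reckoner.show() == -10
// kalendar.pin(2222-04-13) == 2222-04-13
// reckoner.split(23/3) == -30/23
// reckoner.times(-17/10) == 51/23
// reckoner.show() == 51/23
// kalendar.yhop(-3) == 2219-04-13

Answer: 51/23


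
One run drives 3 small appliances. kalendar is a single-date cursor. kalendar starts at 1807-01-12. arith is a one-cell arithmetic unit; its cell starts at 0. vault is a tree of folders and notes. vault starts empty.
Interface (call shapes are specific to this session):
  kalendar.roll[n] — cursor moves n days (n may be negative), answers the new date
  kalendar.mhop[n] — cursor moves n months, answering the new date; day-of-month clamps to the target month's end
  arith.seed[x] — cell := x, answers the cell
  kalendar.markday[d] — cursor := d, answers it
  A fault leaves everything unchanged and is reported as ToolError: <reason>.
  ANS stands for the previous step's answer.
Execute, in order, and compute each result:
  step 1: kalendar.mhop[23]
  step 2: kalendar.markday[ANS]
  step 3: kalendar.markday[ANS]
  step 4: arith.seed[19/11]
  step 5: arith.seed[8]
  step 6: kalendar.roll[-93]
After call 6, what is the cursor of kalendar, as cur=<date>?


Answer: cur=1808-09-10

Derivation:
Calling kalendar.mhop passing n→23, and observe 1808-12-12.
Now I run kalendar.markday passing d→ANS, and see 1808-12-12.
Next I call kalendar.markday passing d→ANS, and get 1808-12-12.
I call arith.seed passing x→19/11, → 19/11.
Then arith.seed passing x→8, which returns 8.
I use kalendar.roll passing n→-93, yielding 1808-09-10.


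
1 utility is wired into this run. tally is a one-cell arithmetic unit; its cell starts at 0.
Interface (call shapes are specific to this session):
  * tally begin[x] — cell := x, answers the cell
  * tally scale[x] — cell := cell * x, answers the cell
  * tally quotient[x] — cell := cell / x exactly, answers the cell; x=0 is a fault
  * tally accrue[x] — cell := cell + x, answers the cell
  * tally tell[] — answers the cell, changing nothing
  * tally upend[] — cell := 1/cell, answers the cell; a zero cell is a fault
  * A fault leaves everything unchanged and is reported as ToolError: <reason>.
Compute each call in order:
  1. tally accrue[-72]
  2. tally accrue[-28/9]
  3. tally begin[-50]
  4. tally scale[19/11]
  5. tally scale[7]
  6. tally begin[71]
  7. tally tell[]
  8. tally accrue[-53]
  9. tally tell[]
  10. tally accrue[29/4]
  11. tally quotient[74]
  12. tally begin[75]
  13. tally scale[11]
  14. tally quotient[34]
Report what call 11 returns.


Answer: 101/296

Derivation:
>> tally accrue(-72)
<< -72
>> tally accrue(-28/9)
<< -676/9
>> tally begin(-50)
<< -50
>> tally scale(19/11)
<< -950/11
>> tally scale(7)
<< -6650/11
>> tally begin(71)
<< 71
>> tally tell()
<< 71
>> tally accrue(-53)
<< 18
>> tally tell()
<< 18
>> tally accrue(29/4)
<< 101/4
>> tally quotient(74)
<< 101/296
>> tally begin(75)
<< 75
>> tally scale(11)
<< 825
>> tally quotient(34)
<< 825/34


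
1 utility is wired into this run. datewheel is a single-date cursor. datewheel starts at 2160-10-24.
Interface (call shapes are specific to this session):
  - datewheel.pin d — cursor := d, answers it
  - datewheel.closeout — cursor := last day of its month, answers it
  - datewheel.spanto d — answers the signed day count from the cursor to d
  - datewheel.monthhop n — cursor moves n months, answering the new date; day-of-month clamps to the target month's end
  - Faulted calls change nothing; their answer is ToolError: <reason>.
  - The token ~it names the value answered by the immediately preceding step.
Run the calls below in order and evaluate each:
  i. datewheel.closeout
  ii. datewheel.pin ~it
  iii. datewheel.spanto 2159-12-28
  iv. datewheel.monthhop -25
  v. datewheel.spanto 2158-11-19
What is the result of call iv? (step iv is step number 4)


;; 1. datewheel.closeout() : 2160-10-31
;; 2. datewheel.pin(d=~it) : 2160-10-31
;; 3. datewheel.spanto(d=2159-12-28) : -308
;; 4. datewheel.monthhop(n=-25) : 2158-09-30
;; 5. datewheel.spanto(d=2158-11-19) : 50

Answer: 2158-09-30


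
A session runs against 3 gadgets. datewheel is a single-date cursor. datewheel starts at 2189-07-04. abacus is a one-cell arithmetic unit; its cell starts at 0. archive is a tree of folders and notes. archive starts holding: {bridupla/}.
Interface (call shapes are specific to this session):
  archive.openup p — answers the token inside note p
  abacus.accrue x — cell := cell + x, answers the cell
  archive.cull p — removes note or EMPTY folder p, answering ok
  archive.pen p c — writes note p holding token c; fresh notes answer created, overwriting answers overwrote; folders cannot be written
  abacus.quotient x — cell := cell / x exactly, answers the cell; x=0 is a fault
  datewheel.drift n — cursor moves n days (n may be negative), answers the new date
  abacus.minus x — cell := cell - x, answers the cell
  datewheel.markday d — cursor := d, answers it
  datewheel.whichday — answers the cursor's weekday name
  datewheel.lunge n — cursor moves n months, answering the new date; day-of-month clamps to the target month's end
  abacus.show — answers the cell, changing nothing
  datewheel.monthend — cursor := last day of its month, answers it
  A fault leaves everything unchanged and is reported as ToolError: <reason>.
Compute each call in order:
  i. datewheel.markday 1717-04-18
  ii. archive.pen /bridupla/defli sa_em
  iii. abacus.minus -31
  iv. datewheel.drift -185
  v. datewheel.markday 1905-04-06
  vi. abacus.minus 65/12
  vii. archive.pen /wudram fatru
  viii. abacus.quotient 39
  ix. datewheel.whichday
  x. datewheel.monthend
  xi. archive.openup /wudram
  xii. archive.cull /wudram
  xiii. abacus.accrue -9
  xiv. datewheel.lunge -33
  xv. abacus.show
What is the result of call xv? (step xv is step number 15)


Answer: -3905/468

Derivation:
[in] datewheel.markday d='1717-04-18'
:: 1717-04-18
[in] archive.pen p='/bridupla/defli' c='sa_em'
:: created
[in] abacus.minus x='-31'
:: 31
[in] datewheel.drift n='-185'
:: 1716-10-15
[in] datewheel.markday d='1905-04-06'
:: 1905-04-06
[in] abacus.minus x='65/12'
:: 307/12
[in] archive.pen p='/wudram' c='fatru'
:: created
[in] abacus.quotient x='39'
:: 307/468
[in] datewheel.whichday
:: Thursday
[in] datewheel.monthend
:: 1905-04-30
[in] archive.openup p='/wudram'
:: fatru
[in] archive.cull p='/wudram'
:: ok
[in] abacus.accrue x='-9'
:: -3905/468
[in] datewheel.lunge n='-33'
:: 1902-07-30
[in] abacus.show
:: -3905/468


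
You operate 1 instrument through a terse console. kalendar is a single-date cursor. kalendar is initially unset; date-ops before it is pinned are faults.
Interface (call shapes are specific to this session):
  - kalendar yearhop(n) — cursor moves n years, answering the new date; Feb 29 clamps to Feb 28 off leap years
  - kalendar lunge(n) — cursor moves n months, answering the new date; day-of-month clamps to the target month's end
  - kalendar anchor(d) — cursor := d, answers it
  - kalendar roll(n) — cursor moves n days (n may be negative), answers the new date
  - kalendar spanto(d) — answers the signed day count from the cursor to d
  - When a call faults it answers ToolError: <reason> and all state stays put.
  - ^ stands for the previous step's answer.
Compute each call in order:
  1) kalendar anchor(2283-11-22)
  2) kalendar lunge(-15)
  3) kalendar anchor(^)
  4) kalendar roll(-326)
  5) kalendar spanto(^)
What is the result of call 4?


Answer: 2281-09-30

Derivation:
==> kalendar anchor(2283-11-22)
<== 2283-11-22
==> kalendar lunge(-15)
<== 2282-08-22
==> kalendar anchor(^)
<== 2282-08-22
==> kalendar roll(-326)
<== 2281-09-30
==> kalendar spanto(^)
<== 0


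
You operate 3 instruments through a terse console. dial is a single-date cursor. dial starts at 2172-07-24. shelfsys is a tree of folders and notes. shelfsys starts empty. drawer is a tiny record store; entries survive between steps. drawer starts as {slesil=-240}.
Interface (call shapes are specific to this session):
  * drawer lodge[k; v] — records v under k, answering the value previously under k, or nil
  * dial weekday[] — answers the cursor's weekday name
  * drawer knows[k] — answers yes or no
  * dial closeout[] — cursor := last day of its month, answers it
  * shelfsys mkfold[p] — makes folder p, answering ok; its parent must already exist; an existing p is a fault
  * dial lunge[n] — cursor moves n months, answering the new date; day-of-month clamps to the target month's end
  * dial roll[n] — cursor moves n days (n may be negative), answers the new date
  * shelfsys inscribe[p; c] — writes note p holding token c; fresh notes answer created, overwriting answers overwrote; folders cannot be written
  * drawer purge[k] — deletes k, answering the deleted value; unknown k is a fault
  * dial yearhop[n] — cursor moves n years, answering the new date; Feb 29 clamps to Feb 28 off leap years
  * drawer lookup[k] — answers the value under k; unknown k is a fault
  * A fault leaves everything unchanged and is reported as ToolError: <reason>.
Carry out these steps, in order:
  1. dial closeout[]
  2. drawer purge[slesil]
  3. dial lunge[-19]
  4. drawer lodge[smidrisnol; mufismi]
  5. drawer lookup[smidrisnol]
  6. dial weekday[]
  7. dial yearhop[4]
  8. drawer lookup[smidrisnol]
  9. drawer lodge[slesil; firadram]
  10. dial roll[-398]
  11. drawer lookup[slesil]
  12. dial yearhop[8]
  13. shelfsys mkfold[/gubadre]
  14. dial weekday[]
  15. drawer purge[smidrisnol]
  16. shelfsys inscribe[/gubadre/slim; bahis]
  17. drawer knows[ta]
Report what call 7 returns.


Answer: 2174-12-31

Derivation:
[in] dial closeout
  2172-07-31
[in] drawer purge k='slesil'
  -240
[in] dial lunge n='-19'
  2170-12-31
[in] drawer lodge k='smidrisnol' v='mufismi'
  nil
[in] drawer lookup k='smidrisnol'
  mufismi
[in] dial weekday
  Monday
[in] dial yearhop n='4'
  2174-12-31
[in] drawer lookup k='smidrisnol'
  mufismi
[in] drawer lodge k='slesil' v='firadram'
  nil
[in] dial roll n='-398'
  2173-11-28
[in] drawer lookup k='slesil'
  firadram
[in] dial yearhop n='8'
  2181-11-28
[in] shelfsys mkfold p='/gubadre'
  ok
[in] dial weekday
  Wednesday
[in] drawer purge k='smidrisnol'
  mufismi
[in] shelfsys inscribe p='/gubadre/slim' c='bahis'
  created
[in] drawer knows k='ta'
  no


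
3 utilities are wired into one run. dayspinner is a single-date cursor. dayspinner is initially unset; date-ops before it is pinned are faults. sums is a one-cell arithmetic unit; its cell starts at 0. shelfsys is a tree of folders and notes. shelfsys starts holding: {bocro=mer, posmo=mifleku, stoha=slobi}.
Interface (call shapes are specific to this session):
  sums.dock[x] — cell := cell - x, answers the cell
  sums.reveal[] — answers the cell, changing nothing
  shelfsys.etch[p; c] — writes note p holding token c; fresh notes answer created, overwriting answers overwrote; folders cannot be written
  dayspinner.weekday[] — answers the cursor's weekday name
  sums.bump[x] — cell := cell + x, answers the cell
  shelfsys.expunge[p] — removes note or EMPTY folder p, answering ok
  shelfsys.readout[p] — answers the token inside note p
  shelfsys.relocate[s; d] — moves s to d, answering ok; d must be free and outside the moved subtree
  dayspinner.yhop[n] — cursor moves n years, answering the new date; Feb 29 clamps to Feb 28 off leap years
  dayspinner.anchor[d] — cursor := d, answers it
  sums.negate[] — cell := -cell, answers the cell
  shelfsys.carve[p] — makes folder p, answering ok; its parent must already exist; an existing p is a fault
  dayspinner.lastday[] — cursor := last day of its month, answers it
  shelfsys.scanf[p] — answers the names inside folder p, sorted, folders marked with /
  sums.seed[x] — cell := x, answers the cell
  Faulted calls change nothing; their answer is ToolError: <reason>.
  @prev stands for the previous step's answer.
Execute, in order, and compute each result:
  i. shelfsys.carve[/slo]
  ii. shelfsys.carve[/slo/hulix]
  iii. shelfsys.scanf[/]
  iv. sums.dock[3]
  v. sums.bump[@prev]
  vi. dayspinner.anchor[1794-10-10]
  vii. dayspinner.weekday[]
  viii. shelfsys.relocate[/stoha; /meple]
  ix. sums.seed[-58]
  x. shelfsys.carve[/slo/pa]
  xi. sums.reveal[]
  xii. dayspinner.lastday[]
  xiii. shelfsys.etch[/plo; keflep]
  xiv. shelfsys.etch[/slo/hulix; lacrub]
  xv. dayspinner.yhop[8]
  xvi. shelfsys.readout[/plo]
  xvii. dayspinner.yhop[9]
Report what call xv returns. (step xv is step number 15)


% carve(p=/slo) == ok
% carve(p=/slo/hulix) == ok
% scanf(p=/) == [bocro, posmo, slo/, stoha]
% dock(x=3) == -3
% bump(x=@prev) == -6
% anchor(d=1794-10-10) == 1794-10-10
% weekday() == Friday
% relocate(s=/stoha, d=/meple) == ok
% seed(x=-58) == -58
% carve(p=/slo/pa) == ok
% reveal() == -58
% lastday() == 1794-10-31
% etch(p=/plo, c=keflep) == created
% etch(p=/slo/hulix, c=lacrub) == ToolError: is a directory
% yhop(n=8) == 1802-10-31
% readout(p=/plo) == keflep
% yhop(n=9) == 1811-10-31

Answer: 1802-10-31


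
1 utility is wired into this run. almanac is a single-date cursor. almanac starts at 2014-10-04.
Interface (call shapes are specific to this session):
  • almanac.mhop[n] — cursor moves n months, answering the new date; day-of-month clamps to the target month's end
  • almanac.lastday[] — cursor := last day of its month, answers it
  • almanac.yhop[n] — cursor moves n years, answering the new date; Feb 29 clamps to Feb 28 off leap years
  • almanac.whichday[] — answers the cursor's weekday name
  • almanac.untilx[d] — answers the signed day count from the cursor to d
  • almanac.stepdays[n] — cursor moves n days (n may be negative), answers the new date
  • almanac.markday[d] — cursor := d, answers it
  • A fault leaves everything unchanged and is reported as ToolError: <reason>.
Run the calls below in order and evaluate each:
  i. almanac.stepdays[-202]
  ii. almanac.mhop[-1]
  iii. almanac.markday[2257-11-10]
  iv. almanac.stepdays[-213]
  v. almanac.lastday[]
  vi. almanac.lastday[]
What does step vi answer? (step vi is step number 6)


Answer: 2257-04-30

Derivation:
! almanac.stepdays(-202) => 2014-03-16
! almanac.mhop(-1) => 2014-02-16
! almanac.markday(2257-11-10) => 2257-11-10
! almanac.stepdays(-213) => 2257-04-11
! almanac.lastday() => 2257-04-30
! almanac.lastday() => 2257-04-30


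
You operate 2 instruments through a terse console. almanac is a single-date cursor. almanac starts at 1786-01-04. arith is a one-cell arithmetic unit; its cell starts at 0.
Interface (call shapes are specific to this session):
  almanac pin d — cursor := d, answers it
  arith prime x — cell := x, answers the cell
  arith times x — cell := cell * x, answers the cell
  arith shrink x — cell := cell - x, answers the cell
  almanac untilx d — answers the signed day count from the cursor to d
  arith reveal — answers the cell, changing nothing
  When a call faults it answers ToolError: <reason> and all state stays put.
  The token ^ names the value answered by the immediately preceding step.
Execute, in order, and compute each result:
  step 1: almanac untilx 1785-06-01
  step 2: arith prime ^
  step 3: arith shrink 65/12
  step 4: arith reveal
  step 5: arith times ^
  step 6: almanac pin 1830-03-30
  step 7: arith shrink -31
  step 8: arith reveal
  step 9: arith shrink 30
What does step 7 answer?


-> almanac untilx(d: 1785-06-01)
<- -217
-> arith prime(x: ^)
<- -217
-> arith shrink(x: 65/12)
<- -2669/12
-> arith reveal()
<- -2669/12
-> arith times(x: ^)
<- 7123561/144
-> almanac pin(d: 1830-03-30)
<- 1830-03-30
-> arith shrink(x: -31)
<- 7128025/144
-> arith reveal()
<- 7128025/144
-> arith shrink(x: 30)
<- 7123705/144

Answer: 7128025/144


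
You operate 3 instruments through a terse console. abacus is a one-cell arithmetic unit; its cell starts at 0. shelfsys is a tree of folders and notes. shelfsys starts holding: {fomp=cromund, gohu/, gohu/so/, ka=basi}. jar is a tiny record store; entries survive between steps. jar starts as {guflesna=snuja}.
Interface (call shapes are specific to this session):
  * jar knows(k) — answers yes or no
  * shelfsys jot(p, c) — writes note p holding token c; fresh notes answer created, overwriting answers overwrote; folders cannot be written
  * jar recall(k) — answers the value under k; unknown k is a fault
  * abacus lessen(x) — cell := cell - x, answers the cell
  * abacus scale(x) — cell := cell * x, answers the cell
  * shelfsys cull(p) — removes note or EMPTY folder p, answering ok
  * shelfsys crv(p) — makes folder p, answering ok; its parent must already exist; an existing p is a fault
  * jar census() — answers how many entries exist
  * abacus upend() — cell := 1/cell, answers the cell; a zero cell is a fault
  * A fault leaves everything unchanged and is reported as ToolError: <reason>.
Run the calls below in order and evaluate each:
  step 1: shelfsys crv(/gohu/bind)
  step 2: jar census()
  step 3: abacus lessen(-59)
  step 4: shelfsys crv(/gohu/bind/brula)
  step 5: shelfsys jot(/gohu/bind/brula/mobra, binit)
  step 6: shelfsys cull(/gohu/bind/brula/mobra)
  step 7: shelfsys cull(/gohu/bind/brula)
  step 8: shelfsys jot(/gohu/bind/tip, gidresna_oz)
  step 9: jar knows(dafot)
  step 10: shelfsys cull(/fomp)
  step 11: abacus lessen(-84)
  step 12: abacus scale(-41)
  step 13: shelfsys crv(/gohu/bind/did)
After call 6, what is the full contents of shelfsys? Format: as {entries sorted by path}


-> shelfsys crv(p: /gohu/bind)
<- ok
-> jar census()
<- 1
-> abacus lessen(x: -59)
<- 59
-> shelfsys crv(p: /gohu/bind/brula)
<- ok
-> shelfsys jot(p: /gohu/bind/brula/mobra, c: binit)
<- created
-> shelfsys cull(p: /gohu/bind/brula/mobra)
<- ok
-> shelfsys cull(p: /gohu/bind/brula)
<- ok
-> shelfsys jot(p: /gohu/bind/tip, c: gidresna_oz)
<- created
-> jar knows(k: dafot)
<- no
-> shelfsys cull(p: /fomp)
<- ok
-> abacus lessen(x: -84)
<- 143
-> abacus scale(x: -41)
<- -5863
-> shelfsys crv(p: /gohu/bind/did)
<- ok

Answer: {fomp=cromund, gohu/, gohu/bind/, gohu/bind/brula/, gohu/so/, ka=basi}


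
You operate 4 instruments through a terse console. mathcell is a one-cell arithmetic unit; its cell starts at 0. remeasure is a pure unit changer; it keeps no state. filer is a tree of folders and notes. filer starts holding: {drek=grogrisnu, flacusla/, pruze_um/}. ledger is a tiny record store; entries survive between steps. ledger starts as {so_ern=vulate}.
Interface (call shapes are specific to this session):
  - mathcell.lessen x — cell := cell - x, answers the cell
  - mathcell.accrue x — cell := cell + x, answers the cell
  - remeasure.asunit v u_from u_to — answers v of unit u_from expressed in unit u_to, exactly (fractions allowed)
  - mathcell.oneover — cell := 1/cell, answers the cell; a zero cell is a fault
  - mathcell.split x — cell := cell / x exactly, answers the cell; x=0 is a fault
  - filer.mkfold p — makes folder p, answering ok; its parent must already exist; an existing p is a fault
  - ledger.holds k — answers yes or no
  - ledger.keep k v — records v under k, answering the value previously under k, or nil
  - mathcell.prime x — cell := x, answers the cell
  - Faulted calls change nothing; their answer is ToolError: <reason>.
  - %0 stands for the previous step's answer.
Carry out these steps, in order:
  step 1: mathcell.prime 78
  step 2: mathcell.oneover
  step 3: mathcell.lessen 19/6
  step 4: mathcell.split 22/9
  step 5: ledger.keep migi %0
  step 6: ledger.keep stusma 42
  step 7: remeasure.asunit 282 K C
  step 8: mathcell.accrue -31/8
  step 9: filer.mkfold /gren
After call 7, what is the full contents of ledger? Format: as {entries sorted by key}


I use mathcell.prime on x→78, yielding 78.
Using mathcell.oneover, which returns 1/78.
Invoking mathcell.lessen on x→19/6, and see -41/13.
I call mathcell.split on x→22/9, → -369/286.
I call ledger.keep on k→migi, v→%0, and get nil.
Now I run ledger.keep on k→stusma, v→42, and get nil.
Now I run remeasure.asunit on v→282, u_from→K, u_to→C, and get 177/20.
Next I call mathcell.accrue on x→-31/8, and get -5909/1144.
Then filer.mkfold on p→/gren, and see ok.

Answer: {migi=-369/286, so_ern=vulate, stusma=42}


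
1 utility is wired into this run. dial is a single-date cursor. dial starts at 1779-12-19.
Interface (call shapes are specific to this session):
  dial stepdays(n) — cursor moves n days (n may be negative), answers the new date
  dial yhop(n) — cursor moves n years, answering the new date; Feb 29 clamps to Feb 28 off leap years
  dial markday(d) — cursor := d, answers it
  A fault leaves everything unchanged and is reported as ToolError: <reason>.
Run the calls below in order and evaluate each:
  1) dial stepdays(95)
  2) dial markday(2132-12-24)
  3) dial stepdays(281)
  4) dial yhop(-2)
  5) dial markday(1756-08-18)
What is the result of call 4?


Answer: 2131-10-01

Derivation:
Act: dial stepdays[n='95']
Obs: 1780-03-23
Act: dial markday[d='2132-12-24']
Obs: 2132-12-24
Act: dial stepdays[n='281']
Obs: 2133-10-01
Act: dial yhop[n='-2']
Obs: 2131-10-01
Act: dial markday[d='1756-08-18']
Obs: 1756-08-18


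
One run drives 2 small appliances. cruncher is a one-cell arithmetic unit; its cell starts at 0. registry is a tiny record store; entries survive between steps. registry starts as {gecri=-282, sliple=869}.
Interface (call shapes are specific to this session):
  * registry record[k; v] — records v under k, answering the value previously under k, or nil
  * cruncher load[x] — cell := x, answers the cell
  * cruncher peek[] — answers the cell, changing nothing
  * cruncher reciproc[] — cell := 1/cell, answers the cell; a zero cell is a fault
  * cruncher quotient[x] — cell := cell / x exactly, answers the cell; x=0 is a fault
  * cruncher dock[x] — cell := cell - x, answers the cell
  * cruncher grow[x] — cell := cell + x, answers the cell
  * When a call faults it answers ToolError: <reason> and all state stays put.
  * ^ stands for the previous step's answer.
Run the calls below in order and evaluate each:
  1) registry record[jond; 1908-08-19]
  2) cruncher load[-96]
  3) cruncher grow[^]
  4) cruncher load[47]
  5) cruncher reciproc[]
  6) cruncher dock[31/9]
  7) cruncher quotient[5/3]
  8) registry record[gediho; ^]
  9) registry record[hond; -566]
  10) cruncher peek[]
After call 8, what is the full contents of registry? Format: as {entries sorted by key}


Do: registry record[jond; 1908-08-19]
See: nil
Do: cruncher load[-96]
See: -96
Do: cruncher grow[^]
See: -192
Do: cruncher load[47]
See: 47
Do: cruncher reciproc[]
See: 1/47
Do: cruncher dock[31/9]
See: -1448/423
Do: cruncher quotient[5/3]
See: -1448/705
Do: registry record[gediho; ^]
See: nil
Do: registry record[hond; -566]
See: nil
Do: cruncher peek[]
See: -1448/705

Answer: {gecri=-282, gediho=-1448/705, jond=1908-08-19, sliple=869}


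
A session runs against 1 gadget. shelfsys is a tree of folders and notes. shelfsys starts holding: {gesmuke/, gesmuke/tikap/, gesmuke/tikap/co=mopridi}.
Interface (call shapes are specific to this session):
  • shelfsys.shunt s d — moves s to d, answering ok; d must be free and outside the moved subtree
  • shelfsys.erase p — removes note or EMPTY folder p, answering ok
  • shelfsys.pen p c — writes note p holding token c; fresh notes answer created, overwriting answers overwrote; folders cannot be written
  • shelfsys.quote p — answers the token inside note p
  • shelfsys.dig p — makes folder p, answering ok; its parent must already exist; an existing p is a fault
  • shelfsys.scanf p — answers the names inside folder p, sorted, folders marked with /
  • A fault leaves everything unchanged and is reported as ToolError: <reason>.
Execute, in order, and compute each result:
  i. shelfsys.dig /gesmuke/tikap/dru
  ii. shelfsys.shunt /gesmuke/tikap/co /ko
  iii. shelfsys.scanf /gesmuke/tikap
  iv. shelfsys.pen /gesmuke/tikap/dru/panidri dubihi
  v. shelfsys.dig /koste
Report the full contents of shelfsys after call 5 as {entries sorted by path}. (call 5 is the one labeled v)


Answer: {gesmuke/, gesmuke/tikap/, gesmuke/tikap/dru/, gesmuke/tikap/dru/panidri=dubihi, ko=mopridi, koste/}

Derivation:
·→ dig(p='/gesmuke/tikap/dru')
·← ok
·→ shunt(s='/gesmuke/tikap/co', d='/ko')
·← ok
·→ scanf(p='/gesmuke/tikap')
·← [dru/]
·→ pen(p='/gesmuke/tikap/dru/panidri', c='dubihi')
·← created
·→ dig(p='/koste')
·← ok


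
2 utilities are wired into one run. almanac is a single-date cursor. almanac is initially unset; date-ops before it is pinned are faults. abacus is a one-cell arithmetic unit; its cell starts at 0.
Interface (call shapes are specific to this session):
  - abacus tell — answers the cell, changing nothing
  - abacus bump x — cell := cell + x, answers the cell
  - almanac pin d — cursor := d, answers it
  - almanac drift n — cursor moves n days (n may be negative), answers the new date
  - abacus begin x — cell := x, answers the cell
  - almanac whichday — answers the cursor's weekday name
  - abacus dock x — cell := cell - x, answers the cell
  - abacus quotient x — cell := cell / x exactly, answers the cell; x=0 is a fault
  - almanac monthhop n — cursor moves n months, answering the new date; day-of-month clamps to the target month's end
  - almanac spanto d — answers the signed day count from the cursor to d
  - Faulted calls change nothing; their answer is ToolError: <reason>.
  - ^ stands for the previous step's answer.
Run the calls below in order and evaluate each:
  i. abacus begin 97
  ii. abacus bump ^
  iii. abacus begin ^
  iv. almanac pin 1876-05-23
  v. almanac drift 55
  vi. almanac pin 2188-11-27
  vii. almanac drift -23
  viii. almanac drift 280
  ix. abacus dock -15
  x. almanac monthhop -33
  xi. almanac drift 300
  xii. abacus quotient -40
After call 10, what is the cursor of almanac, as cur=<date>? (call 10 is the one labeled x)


% 1. abacus begin(x='97') ~> 97
% 2. abacus bump(x='^') ~> 194
% 3. abacus begin(x='^') ~> 194
% 4. almanac pin(d='1876-05-23') ~> 1876-05-23
% 5. almanac drift(n='55') ~> 1876-07-17
% 6. almanac pin(d='2188-11-27') ~> 2188-11-27
% 7. almanac drift(n='-23') ~> 2188-11-04
% 8. almanac drift(n='280') ~> 2189-08-11
% 9. abacus dock(x='-15') ~> 209
% 10. almanac monthhop(n='-33') ~> 2186-11-11
% 11. almanac drift(n='300') ~> 2187-09-07
% 12. abacus quotient(x='-40') ~> -209/40

Answer: cur=2186-11-11


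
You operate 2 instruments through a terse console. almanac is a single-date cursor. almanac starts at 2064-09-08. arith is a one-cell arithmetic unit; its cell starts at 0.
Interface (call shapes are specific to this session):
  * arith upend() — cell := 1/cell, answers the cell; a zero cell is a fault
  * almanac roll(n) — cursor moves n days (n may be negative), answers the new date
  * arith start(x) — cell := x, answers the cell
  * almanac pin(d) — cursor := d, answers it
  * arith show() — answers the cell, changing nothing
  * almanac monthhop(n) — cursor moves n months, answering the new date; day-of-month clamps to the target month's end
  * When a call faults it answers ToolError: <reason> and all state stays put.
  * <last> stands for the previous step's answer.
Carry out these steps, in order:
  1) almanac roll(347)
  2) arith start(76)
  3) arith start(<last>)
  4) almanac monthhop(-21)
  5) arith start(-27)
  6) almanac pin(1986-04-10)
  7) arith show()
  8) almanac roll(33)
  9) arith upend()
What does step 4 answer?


-- 1. almanac roll(n: 347) -> 2065-08-21
-- 2. arith start(x: 76) -> 76
-- 3. arith start(x: <last>) -> 76
-- 4. almanac monthhop(n: -21) -> 2063-11-21
-- 5. arith start(x: -27) -> -27
-- 6. almanac pin(d: 1986-04-10) -> 1986-04-10
-- 7. arith show() -> -27
-- 8. almanac roll(n: 33) -> 1986-05-13
-- 9. arith upend() -> -1/27

Answer: 2063-11-21


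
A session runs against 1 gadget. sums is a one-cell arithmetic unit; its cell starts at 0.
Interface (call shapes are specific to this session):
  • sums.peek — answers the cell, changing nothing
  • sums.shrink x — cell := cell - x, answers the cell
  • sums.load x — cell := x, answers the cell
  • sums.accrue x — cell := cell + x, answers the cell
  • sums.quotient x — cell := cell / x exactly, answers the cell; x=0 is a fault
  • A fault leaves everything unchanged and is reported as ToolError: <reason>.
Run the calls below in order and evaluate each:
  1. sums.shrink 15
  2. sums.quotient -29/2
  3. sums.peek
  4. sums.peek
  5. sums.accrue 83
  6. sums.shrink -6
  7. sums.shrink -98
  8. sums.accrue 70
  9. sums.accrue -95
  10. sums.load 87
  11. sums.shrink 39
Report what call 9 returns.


Answer: 4728/29

Derivation:
CALL sums.shrink[x='15']
RET  -15
CALL sums.quotient[x='-29/2']
RET  30/29
CALL sums.peek[]
RET  30/29
CALL sums.peek[]
RET  30/29
CALL sums.accrue[x='83']
RET  2437/29
CALL sums.shrink[x='-6']
RET  2611/29
CALL sums.shrink[x='-98']
RET  5453/29
CALL sums.accrue[x='70']
RET  7483/29
CALL sums.accrue[x='-95']
RET  4728/29
CALL sums.load[x='87']
RET  87
CALL sums.shrink[x='39']
RET  48


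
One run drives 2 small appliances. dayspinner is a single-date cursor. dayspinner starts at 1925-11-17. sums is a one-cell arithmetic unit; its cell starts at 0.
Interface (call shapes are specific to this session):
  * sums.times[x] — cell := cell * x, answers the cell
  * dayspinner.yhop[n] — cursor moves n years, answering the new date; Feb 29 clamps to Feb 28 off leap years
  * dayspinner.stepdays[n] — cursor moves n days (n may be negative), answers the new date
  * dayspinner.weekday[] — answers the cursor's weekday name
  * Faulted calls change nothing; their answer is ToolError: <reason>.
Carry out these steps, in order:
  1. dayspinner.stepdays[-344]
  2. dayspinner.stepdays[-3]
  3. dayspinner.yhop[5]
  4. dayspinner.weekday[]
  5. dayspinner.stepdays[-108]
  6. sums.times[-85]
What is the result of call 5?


Step: dayspinner.stepdays[n: -344]
Result: 1924-12-08
Step: dayspinner.stepdays[n: -3]
Result: 1924-12-05
Step: dayspinner.yhop[n: 5]
Result: 1929-12-05
Step: dayspinner.weekday[]
Result: Thursday
Step: dayspinner.stepdays[n: -108]
Result: 1929-08-19
Step: sums.times[x: -85]
Result: 0

Answer: 1929-08-19


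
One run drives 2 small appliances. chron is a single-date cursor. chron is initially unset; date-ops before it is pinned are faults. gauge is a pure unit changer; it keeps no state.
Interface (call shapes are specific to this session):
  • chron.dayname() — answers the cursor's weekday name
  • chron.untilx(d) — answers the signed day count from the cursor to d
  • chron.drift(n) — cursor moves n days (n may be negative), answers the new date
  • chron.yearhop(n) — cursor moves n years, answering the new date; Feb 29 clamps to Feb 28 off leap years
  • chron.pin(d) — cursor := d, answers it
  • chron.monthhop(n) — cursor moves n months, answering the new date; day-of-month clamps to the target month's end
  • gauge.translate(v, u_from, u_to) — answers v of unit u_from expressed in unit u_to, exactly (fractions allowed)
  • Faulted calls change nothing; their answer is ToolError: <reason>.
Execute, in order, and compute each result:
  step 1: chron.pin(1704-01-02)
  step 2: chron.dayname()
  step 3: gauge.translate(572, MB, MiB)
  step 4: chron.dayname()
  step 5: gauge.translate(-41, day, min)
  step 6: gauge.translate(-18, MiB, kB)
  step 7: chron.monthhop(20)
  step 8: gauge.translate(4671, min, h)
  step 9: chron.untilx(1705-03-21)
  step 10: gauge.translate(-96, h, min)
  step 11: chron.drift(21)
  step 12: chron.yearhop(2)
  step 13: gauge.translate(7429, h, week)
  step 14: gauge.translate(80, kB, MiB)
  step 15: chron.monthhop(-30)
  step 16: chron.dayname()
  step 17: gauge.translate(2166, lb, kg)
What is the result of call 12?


Answer: 1707-09-23

Derivation:
~$ pin 1704-01-02
[out] 1704-01-02
~$ dayname
[out] Wednesday
~$ translate 572 MB MiB
[out] 2234375/4096
~$ dayname
[out] Wednesday
~$ translate -41 day min
[out] -59040
~$ translate -18 MiB kB
[out] -2359296/125
~$ monthhop 20
[out] 1705-09-02
~$ translate 4671 min h
[out] 1557/20
~$ untilx 1705-03-21
[out] -165
~$ translate -96 h min
[out] -5760
~$ drift 21
[out] 1705-09-23
~$ yearhop 2
[out] 1707-09-23
~$ translate 7429 h week
[out] 7429/168
~$ translate 80 kB MiB
[out] 625/8192
~$ monthhop -30
[out] 1705-03-23
~$ dayname
[out] Monday
~$ translate 2166 lb kg
[out] 49124053671/50000000


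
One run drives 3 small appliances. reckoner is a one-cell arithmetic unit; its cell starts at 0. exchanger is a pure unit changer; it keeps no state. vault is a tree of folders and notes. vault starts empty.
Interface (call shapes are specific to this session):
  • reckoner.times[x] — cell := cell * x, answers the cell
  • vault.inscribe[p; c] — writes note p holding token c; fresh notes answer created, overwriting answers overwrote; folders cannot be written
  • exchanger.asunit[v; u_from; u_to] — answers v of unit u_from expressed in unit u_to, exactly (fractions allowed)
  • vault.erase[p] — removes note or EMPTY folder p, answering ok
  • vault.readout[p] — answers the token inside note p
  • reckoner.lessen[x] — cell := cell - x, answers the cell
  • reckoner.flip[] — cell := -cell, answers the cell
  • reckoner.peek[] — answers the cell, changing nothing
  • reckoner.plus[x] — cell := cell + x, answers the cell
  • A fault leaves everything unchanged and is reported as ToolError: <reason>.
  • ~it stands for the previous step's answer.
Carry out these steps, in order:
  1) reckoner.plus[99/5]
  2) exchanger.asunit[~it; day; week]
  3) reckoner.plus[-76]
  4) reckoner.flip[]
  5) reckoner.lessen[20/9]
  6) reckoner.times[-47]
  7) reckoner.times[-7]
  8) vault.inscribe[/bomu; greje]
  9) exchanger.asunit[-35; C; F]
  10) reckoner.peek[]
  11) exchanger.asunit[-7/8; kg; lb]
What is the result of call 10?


Next I call plus passing 99/5, — result: 99/5.
Using asunit passing ~it, day, week, and get 99/35.
I use plus passing -76, yielding -281/5.
Using flip(), and get 281/5.
Next I call lessen passing 20/9, yielding 2429/45.
I try times passing -47, yielding -114163/45.
I call times passing -7, which returns 799141/45.
Next I call inscribe passing /bomu, greje, and observe created.
I call asunit passing -35, C, F, which returns -31.
Invoking peek: 799141/45.
I run asunit passing -7/8, kg, lb, and get -12500000/6479891.

Answer: 799141/45


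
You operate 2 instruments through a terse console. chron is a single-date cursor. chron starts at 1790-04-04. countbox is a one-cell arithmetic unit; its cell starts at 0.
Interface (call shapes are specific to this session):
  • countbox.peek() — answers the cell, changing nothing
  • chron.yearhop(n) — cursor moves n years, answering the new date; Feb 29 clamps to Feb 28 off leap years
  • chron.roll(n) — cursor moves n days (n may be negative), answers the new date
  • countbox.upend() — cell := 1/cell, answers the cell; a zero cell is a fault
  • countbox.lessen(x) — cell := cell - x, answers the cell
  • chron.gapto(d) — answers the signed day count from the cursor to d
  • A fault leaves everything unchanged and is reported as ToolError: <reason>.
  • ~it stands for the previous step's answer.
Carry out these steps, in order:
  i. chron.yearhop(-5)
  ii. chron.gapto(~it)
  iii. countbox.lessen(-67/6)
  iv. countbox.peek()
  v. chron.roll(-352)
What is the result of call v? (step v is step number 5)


→ chron.yearhop(n→-5)
← 1785-04-04
→ chron.gapto(d→~it)
← 0
→ countbox.lessen(x→-67/6)
← 67/6
→ countbox.peek()
← 67/6
→ chron.roll(n→-352)
← 1784-04-17

Answer: 1784-04-17
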